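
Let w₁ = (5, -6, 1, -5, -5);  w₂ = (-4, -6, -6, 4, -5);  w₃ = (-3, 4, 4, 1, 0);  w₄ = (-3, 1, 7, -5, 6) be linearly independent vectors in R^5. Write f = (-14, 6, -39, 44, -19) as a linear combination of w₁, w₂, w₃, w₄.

f = -3w₁ + 2w₂ + w₃ - 4w₄

Write f = a₁w₁ + … + a₄w₄ and equate components.
The system has the unique solution (a₁, …, a₄) = (-3, 2, 1, -4).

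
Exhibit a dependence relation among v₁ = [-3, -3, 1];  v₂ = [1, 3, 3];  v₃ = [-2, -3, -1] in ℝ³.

Row-reduce the matrix with v₁, v₂, v₃ as columns; the null space gives the coefficients.
One solution (up to scaling) is (1, -1, -2).

v₁ - v₂ - 2v₃ = 0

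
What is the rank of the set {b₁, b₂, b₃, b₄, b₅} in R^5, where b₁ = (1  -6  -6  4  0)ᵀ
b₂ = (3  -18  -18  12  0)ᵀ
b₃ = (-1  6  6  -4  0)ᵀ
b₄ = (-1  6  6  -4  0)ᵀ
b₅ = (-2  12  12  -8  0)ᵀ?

Form the matrix with b₁, b₂, b₃, b₄, b₅ as columns and reduce.
The echelon form has 1 nonzero row, so the rank is 1.

1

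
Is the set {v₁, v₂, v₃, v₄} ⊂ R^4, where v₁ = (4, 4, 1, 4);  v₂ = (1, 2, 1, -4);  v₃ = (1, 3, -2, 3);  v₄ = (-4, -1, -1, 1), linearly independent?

Form the 4×4 matrix with these as columns; its determinant is -192.
A nonzero determinant means the columns are linearly independent.

linearly independent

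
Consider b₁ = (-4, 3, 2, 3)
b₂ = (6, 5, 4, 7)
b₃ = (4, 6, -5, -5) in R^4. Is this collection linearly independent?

linearly independent

Row-reduce the matrix whose columns are b₁, b₂, b₃.
The reduction yields 3 nonzero rows, so the rank is 3.
Since rank = 3 (the number of vectors), the set is linearly independent.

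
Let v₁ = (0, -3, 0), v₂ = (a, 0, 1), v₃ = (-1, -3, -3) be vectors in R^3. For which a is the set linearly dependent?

The vectors are dependent exactly when the determinant of the matrix with rows v₁, v₂, v₃ vanishes.
The determinant works out to 3 - 9*a.
This vanishes exactly when a = 1/3.

a = 1/3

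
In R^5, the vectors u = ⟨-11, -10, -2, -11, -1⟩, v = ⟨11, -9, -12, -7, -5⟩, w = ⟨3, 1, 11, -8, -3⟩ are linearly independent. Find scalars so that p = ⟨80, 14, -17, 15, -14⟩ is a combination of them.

Solve the system with u, v, w as columns and p as the right-hand side.
The system has the unique solution (a₁, a₂, a₃) = (-4, 3, 1).

p = -4u + 3v + w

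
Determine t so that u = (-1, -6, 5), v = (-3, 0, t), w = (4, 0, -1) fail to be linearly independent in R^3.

The vectors are dependent exactly when the determinant of the matrix with rows u, v, w vanishes.
The determinant works out to 18 - 24*t.
Solving 18 - 24*t = 0 yields t = 3/4.

t = 3/4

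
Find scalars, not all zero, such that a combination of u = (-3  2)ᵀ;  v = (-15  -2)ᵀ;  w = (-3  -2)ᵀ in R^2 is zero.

2u - v + 3w = 0

Solve the homogeneous system with u, v, w as columns by row-reducing the coefficient matrix.
The free variable yields coefficients (2, -1, 3) (any nonzero multiple also works).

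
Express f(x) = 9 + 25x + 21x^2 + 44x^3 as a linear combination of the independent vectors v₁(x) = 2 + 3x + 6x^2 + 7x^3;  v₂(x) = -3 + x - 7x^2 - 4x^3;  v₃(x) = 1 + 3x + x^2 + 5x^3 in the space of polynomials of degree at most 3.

Identify each element with its coordinate vector in ℝ⁴ via {1, x, …, x^3}.
Write f = c₁v₁ + … + c₃v₃ and equate components.
Row-reducing the augmented matrix gives the unique coefficients (c₁, c₂, c₃) = (4, 1, 4).

f = 4v₁ + v₂ + 4v₃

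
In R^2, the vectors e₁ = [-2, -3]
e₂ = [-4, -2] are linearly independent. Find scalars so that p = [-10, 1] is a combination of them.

p = -3e₁ + 4e₂

Since e₁, e₂ are independent, the coefficients expressing p are uniquely determined by a linear system.
Back-substitution yields (a₁, a₂) = (-3, 4).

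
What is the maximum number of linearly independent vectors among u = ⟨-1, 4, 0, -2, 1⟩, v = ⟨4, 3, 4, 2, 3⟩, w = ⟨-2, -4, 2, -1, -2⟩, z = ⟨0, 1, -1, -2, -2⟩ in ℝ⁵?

Apply Gaussian elimination to the matrix whose rows are u, v, w, z.
The echelon form has 4 nonzero rows, so the rank is 4.

4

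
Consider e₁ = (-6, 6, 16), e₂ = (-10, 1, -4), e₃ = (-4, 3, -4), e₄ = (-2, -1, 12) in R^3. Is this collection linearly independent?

linearly dependent

There are 4 vectors in a 3-dimensional space, so they cannot be linearly independent.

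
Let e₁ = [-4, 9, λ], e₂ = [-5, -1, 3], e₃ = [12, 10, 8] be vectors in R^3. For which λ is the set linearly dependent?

Dependence holds iff the 3×3 matrix [e₁ e₂ e₃] is singular.
Cofactor expansion gives det = 836 - 38*λ.
Setting this to zero gives λ = 22.

λ = 22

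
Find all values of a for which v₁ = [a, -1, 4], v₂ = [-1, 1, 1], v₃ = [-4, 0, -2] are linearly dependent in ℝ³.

a = 11

Dependence holds iff the 3×3 matrix [v₁ v₂ v₃] is singular.
Expanding, det = 22 - 2*a.
Setting this to zero gives a = 11.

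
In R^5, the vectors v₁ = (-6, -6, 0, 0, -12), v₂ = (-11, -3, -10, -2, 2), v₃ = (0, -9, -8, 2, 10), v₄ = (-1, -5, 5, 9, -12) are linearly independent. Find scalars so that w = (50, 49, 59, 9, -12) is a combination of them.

w = -3v₁ - 3v₂ - 3v₃ + v₄

Write w = a₁v₁ + … + a₄v₄ and equate components.
Row-reducing the augmented matrix gives the unique coefficients (a₁, …, a₄) = (-3, -3, -3, 1).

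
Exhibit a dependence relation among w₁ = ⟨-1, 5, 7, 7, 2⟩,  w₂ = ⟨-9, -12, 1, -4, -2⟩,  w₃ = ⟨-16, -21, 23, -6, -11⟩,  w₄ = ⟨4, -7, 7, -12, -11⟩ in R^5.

Set up α₁w₁ + … + α₄w₄ = 0 and solve the homogeneous system.
A generator of the null space is (2, 2, -1, 1).

2w₁ + 2w₂ - w₃ + w₄ = 0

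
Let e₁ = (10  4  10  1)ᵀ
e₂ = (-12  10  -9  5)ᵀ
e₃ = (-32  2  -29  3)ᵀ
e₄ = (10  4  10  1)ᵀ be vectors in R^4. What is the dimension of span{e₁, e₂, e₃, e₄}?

Row-reduce the 4×4 matrix with these as rows.
Exactly 2 pivots survive; hence the rank is 2.

dim = 2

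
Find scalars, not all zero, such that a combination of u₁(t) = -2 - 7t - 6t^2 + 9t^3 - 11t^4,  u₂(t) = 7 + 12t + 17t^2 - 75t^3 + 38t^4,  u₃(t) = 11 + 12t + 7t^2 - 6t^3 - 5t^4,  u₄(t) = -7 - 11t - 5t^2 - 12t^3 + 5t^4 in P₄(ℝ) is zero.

3u₁ + u₂ - 2u₃ - 3u₄ = 0

Write each element as a vector in ℝ⁵ using {1, t, …, t^4}.
Write the vectors as columns of a matrix and find a nonzero vector in its null space.
A generator of the null space is (3, 1, -2, -3).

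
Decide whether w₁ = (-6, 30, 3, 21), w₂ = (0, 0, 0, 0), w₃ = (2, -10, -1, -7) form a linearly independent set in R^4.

One of the vectors is the zero vector, so the set is linearly dependent.

linearly dependent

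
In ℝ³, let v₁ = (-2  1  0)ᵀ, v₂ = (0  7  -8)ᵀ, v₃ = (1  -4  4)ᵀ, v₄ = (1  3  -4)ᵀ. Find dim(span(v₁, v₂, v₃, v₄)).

Row-reduce the 4×3 matrix with these as rows.
There are 2 pivot columns, so rank = 2.
(With 4 elements in a 3-dimensional space the rank is at most 3.)

dim = 2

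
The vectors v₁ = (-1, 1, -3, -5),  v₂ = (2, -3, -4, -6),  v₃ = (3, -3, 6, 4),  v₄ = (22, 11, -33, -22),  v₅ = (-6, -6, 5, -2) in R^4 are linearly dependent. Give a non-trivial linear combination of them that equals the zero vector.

Write the vectors as columns of a matrix and find a nonzero vector in its null space.
A generator of the null space is (2, 3, 0, -1, -3).

2v₁ + 3v₂ - v₄ - 3v₅ = 0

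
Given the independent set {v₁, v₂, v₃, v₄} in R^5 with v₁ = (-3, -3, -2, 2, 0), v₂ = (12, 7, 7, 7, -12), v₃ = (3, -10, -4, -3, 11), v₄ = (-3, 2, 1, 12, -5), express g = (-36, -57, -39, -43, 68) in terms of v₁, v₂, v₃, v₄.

Set up the augmented matrix [v₁ | v₂ | v₃ | v₄ | g] and row-reduce.
The system has the unique solution (α₁, …, α₄) = (4, -3, 2, -2).

g = 4v₁ - 3v₂ + 2v₃ - 2v₄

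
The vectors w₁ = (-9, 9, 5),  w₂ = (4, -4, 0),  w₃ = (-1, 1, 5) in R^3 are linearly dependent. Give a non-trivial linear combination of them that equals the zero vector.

Write the vectors as columns of a matrix and find a nonzero vector in its null space.
One solution (up to scaling) is (1, 2, -1).

w₁ + 2w₂ - w₃ = 0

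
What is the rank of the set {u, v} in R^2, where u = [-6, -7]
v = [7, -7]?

Form the matrix with u, v as columns and reduce.
Exactly 2 pivots survive; hence the rank is 2.

2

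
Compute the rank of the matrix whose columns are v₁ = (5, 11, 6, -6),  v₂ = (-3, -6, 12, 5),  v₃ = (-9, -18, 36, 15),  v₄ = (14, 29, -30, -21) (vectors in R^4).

Apply Gaussian elimination to the matrix whose rows are v₁, v₂, v₃, v₄.
The echelon form has 2 nonzero rows, so the rank is 2.

rank 2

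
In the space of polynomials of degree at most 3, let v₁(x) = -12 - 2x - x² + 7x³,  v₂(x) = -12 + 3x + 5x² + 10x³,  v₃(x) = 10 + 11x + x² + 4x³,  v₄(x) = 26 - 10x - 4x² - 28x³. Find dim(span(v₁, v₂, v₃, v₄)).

Pass to coordinate vectors with respect to the basis {1, x, …, x³}.
Form the matrix with v₁, v₂, v₃, v₄ as columns and reduce.
Exactly 3 pivots survive; hence the rank is 3.

dim = 3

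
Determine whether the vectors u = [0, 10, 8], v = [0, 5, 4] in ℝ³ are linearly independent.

linearly dependent

One vector is a scalar multiple of another, so the set is dependent.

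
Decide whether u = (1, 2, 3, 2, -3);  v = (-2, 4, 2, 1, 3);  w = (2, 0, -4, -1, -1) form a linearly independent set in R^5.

Row-reduce the matrix whose columns are u, v, w.
The reduction yields 3 nonzero rows, so the rank is 3.
Since rank = 3 (the number of vectors), the set is linearly independent.

linearly independent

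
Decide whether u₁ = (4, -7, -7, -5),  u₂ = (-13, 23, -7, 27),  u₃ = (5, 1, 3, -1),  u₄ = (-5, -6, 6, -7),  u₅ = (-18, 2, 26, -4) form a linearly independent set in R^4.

linearly dependent

There are 5 vectors in a 4-dimensional space, so they cannot be linearly independent.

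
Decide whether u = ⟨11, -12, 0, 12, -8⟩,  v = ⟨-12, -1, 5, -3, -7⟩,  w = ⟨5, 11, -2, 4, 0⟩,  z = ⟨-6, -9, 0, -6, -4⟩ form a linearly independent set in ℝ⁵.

linearly independent

Place the vectors as rows of a 4×5 matrix and reduce to echelon form.
The reduction yields 4 nonzero rows, so the rank is 4.
Since rank = 4 (the number of vectors), the set is linearly independent.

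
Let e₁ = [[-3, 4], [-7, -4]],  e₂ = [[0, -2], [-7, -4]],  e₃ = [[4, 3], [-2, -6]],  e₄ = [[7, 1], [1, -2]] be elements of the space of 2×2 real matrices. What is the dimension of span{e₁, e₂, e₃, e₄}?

Represent each element by its coordinate vector in ℝ⁴.
Row-reduce the 4×4 matrix with these as rows.
There are 4 pivot columns, so rank = 4.

dim = 4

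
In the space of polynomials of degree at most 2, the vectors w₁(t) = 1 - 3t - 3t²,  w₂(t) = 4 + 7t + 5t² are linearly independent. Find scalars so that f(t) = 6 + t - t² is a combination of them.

f = 2w₁ + w₂

Identify each element with its coordinate vector in ℝ³ via {1, t, t²}.
Since w₁, w₂ are independent, the coefficients expressing f are uniquely determined by a linear system.
Row-reducing the augmented matrix gives the unique coefficients (c₁, c₂) = (2, 1).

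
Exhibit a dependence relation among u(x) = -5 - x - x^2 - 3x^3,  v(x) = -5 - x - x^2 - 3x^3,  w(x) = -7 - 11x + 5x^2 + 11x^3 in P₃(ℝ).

Pass to coordinate vectors relative to the basis {1, x, …, x^3}.
Solve the homogeneous system with u, v, w as columns by row-reducing the coefficient matrix.
The free variable yields coefficients (1, -1, 0) (any nonzero multiple also works).

u - v = 0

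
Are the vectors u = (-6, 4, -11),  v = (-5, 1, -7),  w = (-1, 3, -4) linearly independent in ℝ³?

linearly dependent

Form the 3×3 matrix with these as columns; its determinant is 0.
A zero determinant means the columns are linearly dependent.
Indeed u - v - w = 0.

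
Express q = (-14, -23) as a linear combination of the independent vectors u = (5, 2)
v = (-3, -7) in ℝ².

q = -u + 3v

Since u, v are independent, the coefficients expressing q are uniquely determined by a linear system.
Back-substitution yields (α₁, α₂) = (-1, 3).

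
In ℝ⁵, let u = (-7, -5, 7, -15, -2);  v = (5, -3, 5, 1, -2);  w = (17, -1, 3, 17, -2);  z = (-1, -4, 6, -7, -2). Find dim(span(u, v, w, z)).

Put the 5×4 matrix [u|v|w|z] into echelon form.
The echelon form has 2 nonzero rows, so the rank is 2.

dim = 2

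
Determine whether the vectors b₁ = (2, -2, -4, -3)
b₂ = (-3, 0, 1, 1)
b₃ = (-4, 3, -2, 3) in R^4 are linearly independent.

Place the vectors as rows of a 3×4 matrix and reduce to echelon form.
The reduction yields 3 nonzero rows, so the rank is 3.
Since rank = 3 (the number of vectors), the set is linearly independent.

linearly independent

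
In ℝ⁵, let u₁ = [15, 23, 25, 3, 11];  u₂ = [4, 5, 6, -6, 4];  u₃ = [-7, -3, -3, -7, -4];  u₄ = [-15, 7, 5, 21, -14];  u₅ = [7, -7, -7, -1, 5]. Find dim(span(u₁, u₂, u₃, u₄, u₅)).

Apply Gaussian elimination to the matrix whose rows are u₁, u₂, u₃, u₄, u₅.
The echelon form has 3 nonzero rows, so the rank is 3.

3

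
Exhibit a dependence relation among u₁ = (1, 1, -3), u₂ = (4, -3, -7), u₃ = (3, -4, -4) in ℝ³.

u₁ - u₂ + u₃ = 0

Set up α₁u₁ + … + α₃u₃ = 0 and solve the homogeneous system.
One solution (up to scaling) is (1, -1, 1).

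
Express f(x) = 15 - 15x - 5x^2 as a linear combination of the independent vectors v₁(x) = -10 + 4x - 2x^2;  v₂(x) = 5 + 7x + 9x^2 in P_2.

Work in coordinates with respect to the standard basis {1, x, x^2}.
Since v₁, v₂ are independent, the coefficients expressing f are uniquely determined by a linear system.
The system has the unique solution (α₁, α₂) = (-2, -1).

f = -2v₁ - v₂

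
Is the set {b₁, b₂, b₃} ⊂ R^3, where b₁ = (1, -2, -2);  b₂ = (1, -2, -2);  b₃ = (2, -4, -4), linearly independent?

Two of the vectors are equal, giving an immediate dependence.

linearly dependent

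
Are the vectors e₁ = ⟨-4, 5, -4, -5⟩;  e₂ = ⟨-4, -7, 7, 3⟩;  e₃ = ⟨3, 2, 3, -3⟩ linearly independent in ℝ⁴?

Place the vectors as rows of a 3×4 matrix and reduce to echelon form.
The reduction yields 3 nonzero rows, so the rank is 3.
Since rank = 3 (the number of vectors), the set is linearly independent.

linearly independent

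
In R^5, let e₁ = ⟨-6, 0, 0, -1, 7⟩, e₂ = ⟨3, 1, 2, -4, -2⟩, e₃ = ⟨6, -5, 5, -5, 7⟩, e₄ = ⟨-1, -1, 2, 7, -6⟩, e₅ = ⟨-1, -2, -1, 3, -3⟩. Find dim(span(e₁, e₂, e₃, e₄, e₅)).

5

Put the 5×5 matrix [e₁|e₂|e₃|e₄|e₅] into echelon form.
Exactly 5 pivots survive; hence the rank is 5.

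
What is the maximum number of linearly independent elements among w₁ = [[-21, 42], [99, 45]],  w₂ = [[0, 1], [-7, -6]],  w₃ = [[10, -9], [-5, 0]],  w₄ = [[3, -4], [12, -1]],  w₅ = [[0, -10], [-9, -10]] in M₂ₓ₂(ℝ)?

4

Use coordinates relative to {E₁₁, E₁₂, E₂₁, E₂₂}.
Form the matrix with w₁, w₂, w₃, w₄, w₅ as columns and reduce.
Reduction leaves 4 leading entries, giving rank 4.
(With 5 elements in a 4-dimensional space the rank is at most 4.)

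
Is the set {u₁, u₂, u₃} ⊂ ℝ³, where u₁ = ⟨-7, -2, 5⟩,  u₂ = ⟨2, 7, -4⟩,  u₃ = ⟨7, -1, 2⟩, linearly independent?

The matrix [u₁|u₂|u₃] has determinant -261.
A nonzero determinant means the columns are linearly independent.

linearly independent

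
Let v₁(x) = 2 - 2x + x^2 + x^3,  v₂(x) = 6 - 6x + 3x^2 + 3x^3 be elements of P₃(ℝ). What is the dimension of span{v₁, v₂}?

dim = 1

Represent each element by its coordinate vector in ℝ⁴.
Row-reduce the 2×4 matrix with these as rows.
Exactly 1 pivot survives; hence the rank is 1.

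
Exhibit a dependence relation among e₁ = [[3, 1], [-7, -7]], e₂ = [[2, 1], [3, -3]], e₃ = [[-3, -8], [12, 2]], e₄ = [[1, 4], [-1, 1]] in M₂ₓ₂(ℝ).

e₁ - e₂ + e₃ + 2e₄ = 0

Write each element as a vector in ℝ⁴ using {E₁₁, E₁₂, E₂₁, E₂₂}.
Solve the homogeneous system with e₁, e₂, e₃, e₄ as columns by row-reducing the coefficient matrix.
One solution (up to scaling) is (1, -1, 1, 2).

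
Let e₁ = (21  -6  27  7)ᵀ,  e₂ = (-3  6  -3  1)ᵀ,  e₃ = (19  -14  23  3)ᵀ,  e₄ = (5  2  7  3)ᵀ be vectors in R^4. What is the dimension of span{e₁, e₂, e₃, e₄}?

dim = 2

Row-reduce the 4×4 matrix with these as rows.
The echelon form has 2 nonzero rows, so the rank is 2.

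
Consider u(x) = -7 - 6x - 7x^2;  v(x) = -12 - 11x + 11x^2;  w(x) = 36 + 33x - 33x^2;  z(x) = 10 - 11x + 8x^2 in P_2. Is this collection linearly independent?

Take coordinates with respect to the standard basis {1, x, x^2}.
There are 4 vectors in a 3-dimensional space, so they cannot be linearly independent.

linearly dependent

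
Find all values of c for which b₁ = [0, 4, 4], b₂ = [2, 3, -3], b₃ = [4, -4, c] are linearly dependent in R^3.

Place the vectors as rows of a 3×3 matrix; dependence ⇔ determinant zero.
The determinant works out to -8*c - 128.
Setting this to zero gives c = -16.

c = -16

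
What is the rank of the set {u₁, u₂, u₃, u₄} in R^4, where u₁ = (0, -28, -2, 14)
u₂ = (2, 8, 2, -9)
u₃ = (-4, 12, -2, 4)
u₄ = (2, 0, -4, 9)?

3

Put the 4×4 matrix [u₁|u₂|u₃|u₄] into echelon form.
Exactly 3 pivots survive; hence the rank is 3.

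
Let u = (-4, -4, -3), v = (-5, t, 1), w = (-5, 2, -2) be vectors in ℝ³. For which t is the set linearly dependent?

Dependence holds iff the 3×3 matrix [u v w] is singular.
Expanding, det = 98 - 7*t.
This vanishes exactly when t = 14.

t = 14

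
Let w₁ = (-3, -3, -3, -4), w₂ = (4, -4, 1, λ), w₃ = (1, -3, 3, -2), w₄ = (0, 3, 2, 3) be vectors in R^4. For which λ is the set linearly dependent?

Dependence holds iff the 4×4 matrix [w₁ w₂ w₃ w₄] is singular.
The determinant works out to 42*λ + 98.
Solving 42*λ + 98 = 0 yields λ = -7/3.

λ = -7/3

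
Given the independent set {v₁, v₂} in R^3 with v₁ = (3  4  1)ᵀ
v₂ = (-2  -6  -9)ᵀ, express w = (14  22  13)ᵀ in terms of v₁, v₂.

Solve the system with v₁, v₂ as columns and w as the right-hand side.
Row-reducing the augmented matrix gives the unique coefficients (α₁, α₂) = (4, -1).

w = 4v₁ - v₂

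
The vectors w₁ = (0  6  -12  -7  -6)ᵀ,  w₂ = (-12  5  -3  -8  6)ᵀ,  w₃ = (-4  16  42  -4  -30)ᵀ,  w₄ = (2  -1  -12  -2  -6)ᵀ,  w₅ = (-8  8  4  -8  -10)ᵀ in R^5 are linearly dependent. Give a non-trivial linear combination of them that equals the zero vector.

2w₂ + w₃ + 2w₄ - 3w₅ = 0

Write the vectors as columns of a matrix and find a nonzero vector in its null space.
The free variable yields coefficients (0, 2, 1, 2, -3) (any nonzero multiple also works).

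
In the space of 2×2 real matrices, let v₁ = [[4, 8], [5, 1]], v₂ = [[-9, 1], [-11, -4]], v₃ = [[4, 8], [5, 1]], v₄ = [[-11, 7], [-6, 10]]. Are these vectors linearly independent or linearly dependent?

Take coordinates with respect to the standard basis {E₁₁, E₁₂, E₂₁, E₂₂}.
Two of the vectors are equal, giving an immediate dependence.

linearly dependent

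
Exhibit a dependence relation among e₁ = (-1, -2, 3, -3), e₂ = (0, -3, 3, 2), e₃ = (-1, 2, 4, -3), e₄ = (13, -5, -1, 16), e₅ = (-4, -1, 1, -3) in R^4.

2e₂ - e₃ - e₄ - 3e₅ = 0

Write the vectors as columns of a matrix and find a nonzero vector in its null space.
The free variable yields coefficients (0, 2, -1, -1, -3) (any nonzero multiple also works).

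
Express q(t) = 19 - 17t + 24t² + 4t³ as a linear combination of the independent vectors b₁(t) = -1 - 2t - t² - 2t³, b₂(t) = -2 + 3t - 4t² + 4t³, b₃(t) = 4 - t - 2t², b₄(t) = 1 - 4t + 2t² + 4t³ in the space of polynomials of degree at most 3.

q = -4b₁ - 4b₂ + b₃ + 3b₄

Identify each element with its coordinate vector in ℝ⁴ via {1, t, …, t³}.
Since b₁, b₂, b₃, b₄ are independent, the coefficients expressing q are uniquely determined by a linear system.
Back-substitution yields (c₁, …, c₄) = (-4, -4, 1, 3).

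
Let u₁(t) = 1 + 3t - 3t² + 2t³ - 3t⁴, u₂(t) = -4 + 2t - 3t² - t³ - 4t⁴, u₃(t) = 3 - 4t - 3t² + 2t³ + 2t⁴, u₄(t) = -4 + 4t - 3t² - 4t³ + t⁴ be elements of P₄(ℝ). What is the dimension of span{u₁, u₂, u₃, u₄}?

Pass to coordinate vectors with respect to the basis {1, t, …, t⁴}.
Put the 5×4 matrix [u₁|u₂|u₃|u₄] into echelon form.
There are 4 pivot columns, so rank = 4.

4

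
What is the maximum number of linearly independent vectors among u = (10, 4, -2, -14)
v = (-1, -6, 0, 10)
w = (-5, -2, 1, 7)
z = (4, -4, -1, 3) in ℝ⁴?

Form the matrix with u, v, w, z as columns and reduce.
Reduction leaves 2 leading entries, giving rank 2.

2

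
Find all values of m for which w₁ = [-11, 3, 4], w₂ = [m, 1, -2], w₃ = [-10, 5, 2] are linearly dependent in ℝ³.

The vectors are dependent exactly when the determinant of the matrix with rows w₁, w₂, w₃ vanishes.
The determinant works out to 14*m - 32.
Solving 14*m - 32 = 0 yields m = 16/7.

m = 16/7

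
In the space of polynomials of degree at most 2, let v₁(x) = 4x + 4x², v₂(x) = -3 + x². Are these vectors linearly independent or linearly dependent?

Write each element as a coordinate vector in ℝ³ using {1, x, x²}.
Row-reduce the matrix whose columns are v₁, v₂.
The reduction yields 2 nonzero rows, so the rank is 2.
Since rank = 2 (the number of vectors), the set is linearly independent.

linearly independent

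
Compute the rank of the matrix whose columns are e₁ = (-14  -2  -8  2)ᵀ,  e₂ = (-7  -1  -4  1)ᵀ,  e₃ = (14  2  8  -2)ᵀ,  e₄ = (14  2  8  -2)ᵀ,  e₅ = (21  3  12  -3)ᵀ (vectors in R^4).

Apply Gaussian elimination to the matrix whose rows are e₁, e₂, e₃, e₄, e₅.
Reduction leaves 1 leading entry, giving rank 1.
(With 5 elements in a 4-dimensional space the rank is at most 4.)

rank 1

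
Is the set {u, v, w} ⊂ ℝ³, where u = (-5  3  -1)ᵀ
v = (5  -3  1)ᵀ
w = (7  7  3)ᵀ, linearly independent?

Place the vectors as rows of a 3×3 matrix and reduce to echelon form.
The reduction yields 2 nonzero rows, so the rank is 2.
Since rank 2 < 3, the set is linearly dependent.
Indeed u + v = 0.

linearly dependent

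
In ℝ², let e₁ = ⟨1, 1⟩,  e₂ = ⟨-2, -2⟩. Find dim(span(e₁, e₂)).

Row-reduce the 2×2 matrix with these as rows.
There is 1 pivot column, so rank = 1.

dim = 1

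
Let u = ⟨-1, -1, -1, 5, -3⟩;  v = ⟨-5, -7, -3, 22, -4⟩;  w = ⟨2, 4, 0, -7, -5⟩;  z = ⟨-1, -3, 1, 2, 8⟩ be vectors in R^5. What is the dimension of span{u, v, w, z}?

2

Apply Gaussian elimination to the matrix whose rows are u, v, w, z.
The echelon form has 2 nonzero rows, so the rank is 2.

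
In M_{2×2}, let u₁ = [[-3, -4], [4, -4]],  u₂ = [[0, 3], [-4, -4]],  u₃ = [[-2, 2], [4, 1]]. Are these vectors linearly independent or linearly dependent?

linearly independent

Take coordinates with respect to the standard basis {E₁₁, E₁₂, E₂₁, E₂₂}.
Place the vectors as rows of a 3×4 matrix and reduce to echelon form.
The reduction yields 3 nonzero rows, so the rank is 3.
Since rank = 3 (the number of vectors), the set is linearly independent.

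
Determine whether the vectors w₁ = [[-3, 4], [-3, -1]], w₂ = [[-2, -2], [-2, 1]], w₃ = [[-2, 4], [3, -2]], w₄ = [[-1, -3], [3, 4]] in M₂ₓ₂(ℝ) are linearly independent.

linearly independent

Write each element as a coordinate vector in ℝ⁴ using {E₁₁, E₁₂, E₂₁, E₂₂}.
Place the vectors as rows of a 4×4 matrix and reduce to echelon form.
The reduction yields 4 nonzero rows, so the rank is 4.
Since rank = 4 (the number of vectors), the set is linearly independent.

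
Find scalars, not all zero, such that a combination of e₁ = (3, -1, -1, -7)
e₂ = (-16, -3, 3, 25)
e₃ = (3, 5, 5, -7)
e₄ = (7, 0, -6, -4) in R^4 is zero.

Row-reduce the matrix with e₁, e₂, e₃, e₄ as columns; the null space gives the coefficients.
One solution (up to scaling) is (2, 1, 1, 1).

2e₁ + e₂ + e₃ + e₄ = 0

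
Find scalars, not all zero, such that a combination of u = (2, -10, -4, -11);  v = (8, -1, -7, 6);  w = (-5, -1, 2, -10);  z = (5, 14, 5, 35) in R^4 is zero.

Row-reduce the matrix with u, v, w, z as columns; the null space gives the coefficients.
A generator of the null space is (1, 1, 3, 1).

u + v + 3w + z = 0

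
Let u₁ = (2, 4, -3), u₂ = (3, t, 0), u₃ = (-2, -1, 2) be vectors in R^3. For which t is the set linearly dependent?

The vectors are dependent exactly when the determinant of the matrix with rows u₁, u₂, u₃ vanishes.
Expanding, det = -2*t - 15.
This vanishes exactly when t = -15/2.

t = -15/2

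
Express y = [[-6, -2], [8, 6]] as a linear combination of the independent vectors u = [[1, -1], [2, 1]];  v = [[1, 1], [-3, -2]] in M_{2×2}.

y = -2u - 4v

Take coordinate vectors relative to {E₁₁, E₁₂, E₂₁, E₂₂}.
Write y = a₁u + a₂v and equate components.
Back-substitution yields (a₁, a₂) = (-2, -4).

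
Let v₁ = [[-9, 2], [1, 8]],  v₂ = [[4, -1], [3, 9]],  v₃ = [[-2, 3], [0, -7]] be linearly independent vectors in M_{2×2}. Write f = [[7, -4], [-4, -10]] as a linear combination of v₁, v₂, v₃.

f = -v₁ - v₂ - v₃

Take coordinate vectors relative to {E₁₁, E₁₂, E₂₁, E₂₂}.
Solve the system with v₁, v₂, v₃ as columns and f as the right-hand side.
Row-reducing the augmented matrix gives the unique coefficients (c₁, c₂, c₃) = (-1, -1, -1).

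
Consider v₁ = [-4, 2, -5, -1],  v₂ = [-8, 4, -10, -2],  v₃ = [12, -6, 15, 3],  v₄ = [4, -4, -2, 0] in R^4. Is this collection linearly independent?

linearly dependent

One vector is a scalar multiple of another, so the set is dependent.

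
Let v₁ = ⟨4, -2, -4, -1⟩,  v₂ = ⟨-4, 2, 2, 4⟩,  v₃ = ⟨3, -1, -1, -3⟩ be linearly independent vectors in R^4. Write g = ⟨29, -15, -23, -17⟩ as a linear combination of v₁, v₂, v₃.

Solve the system with v₁, v₂, v₃ as columns and g as the right-hand side.
The system has the unique solution (c₁, c₂, c₃) = (4, -4, -1).

g = 4v₁ - 4v₂ - v₃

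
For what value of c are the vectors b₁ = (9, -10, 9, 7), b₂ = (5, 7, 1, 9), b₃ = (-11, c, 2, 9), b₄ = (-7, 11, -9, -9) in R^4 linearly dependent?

c = -23/2

The vectors are dependent exactly when the determinant of the matrix with rows b₁, b₂, b₃, b₄ vanishes.
Cofactor expansion gives det = -220*c - 2530.
This vanishes exactly when c = -23/2.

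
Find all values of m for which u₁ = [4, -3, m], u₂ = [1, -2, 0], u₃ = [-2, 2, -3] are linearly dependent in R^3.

m = 15/2

The vectors are dependent exactly when the determinant of the matrix with rows u₁, u₂, u₃ vanishes.
Expanding, det = 15 - 2*m.
Setting this to zero gives m = 15/2.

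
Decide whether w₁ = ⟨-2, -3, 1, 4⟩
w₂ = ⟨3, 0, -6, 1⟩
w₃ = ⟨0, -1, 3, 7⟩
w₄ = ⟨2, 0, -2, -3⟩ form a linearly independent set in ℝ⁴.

linearly independent

Row-reduce the matrix whose columns are w₁, w₂, w₃, w₄.
The reduction yields 4 nonzero rows, so the rank is 4.
Since rank = 4 (the number of vectors), the set is linearly independent.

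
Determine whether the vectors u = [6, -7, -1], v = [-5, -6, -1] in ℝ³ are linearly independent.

Row-reduce the matrix whose columns are u, v.
The reduction yields 2 nonzero rows, so the rank is 2.
Since rank = 2 (the number of vectors), the set is linearly independent.

linearly independent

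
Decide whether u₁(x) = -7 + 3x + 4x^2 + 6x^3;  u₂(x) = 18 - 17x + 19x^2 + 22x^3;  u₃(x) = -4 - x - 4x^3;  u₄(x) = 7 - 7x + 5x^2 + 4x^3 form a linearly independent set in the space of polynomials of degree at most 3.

Write each element as a coordinate vector in ℝ⁴ using {1, x, …, x^3}.
Place the vectors as rows of a 4×4 matrix and reduce to echelon form.
The reduction yields 3 nonzero rows, so the rank is 3.
Since rank 3 < 4, the set is linearly dependent.
Indeed u₁ - u₂ - u₃ + 3u₄ = 0.

linearly dependent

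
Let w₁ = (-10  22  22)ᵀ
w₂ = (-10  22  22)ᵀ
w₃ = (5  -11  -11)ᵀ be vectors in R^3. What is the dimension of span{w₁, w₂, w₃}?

1

Apply Gaussian elimination to the matrix whose rows are w₁, w₂, w₃.
Reduction leaves 1 leading entry, giving rank 1.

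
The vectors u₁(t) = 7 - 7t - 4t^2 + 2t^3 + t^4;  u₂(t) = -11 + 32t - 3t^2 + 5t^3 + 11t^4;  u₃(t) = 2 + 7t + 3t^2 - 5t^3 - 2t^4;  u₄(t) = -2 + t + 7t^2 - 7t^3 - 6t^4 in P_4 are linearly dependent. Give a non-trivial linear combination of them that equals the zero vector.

Pass to coordinate vectors relative to the basis {1, t, …, t^4}.
Set up α₁u₁ + … + α₄u₄ = 0 and solve the homogeneous system.
The free variable yields coefficients (3, 1, -2, 3) (any nonzero multiple also works).

3u₁ + u₂ - 2u₃ + 3u₄ = 0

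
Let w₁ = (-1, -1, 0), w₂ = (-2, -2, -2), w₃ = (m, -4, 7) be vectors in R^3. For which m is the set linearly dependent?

Dependence holds iff the 3×3 matrix [w₁ w₂ w₃] is singular.
Cofactor expansion gives det = 2*m + 8.
Setting this to zero gives m = -4.

m = -4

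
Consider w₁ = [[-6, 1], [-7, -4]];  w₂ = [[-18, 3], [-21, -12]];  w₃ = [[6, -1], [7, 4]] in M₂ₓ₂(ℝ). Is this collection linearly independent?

linearly dependent

Take coordinates with respect to the standard basis {E₁₁, E₁₂, E₂₁, E₂₂}.
Place the vectors as rows of a 3×4 matrix and reduce to echelon form.
The reduction yields 1 nonzero row, so the rank is 1.
Since rank 1 < 3, the set is linearly dependent.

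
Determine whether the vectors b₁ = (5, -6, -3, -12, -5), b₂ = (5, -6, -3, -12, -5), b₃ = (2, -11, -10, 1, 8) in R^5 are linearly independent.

Two of the vectors are equal, giving an immediate dependence.

linearly dependent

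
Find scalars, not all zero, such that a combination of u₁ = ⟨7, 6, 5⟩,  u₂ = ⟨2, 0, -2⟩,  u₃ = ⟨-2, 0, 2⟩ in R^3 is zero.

Solve the homogeneous system with u₁, u₂, u₃ as columns by row-reducing the coefficient matrix.
One solution (up to scaling) is (0, 1, 1).

u₂ + u₃ = 0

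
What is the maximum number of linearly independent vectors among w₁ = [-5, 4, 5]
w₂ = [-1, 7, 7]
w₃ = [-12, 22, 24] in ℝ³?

2

Form the matrix with w₁, w₂, w₃ as columns and reduce.
There are 2 pivot columns, so rank = 2.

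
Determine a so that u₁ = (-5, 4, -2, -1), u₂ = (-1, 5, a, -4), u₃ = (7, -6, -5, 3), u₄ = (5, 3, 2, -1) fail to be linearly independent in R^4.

a = 53/4

Dependence holds iff the 4×4 matrix [u₁ u₂ u₃ u₄] is singular.
The determinant works out to 689 - 52*a.
Solving 689 - 52*a = 0 yields a = 53/4.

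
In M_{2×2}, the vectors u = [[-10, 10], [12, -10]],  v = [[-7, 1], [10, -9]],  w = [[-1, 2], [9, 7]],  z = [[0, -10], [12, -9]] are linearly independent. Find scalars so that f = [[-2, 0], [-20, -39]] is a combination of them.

Identify each element with its coordinate vector in ℝ⁴ via {E₁₁, E₁₂, E₂₁, E₂₂}.
Solve the system with u, v, w, z as columns and f as the right-hand side.
The system has the unique solution (a₁, …, a₄) = (2, -2, -4, 1).

f = 2u - 2v - 4w + z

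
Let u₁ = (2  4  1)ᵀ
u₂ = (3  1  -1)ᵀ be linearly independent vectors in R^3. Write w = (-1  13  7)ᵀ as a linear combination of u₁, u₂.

Set up the augmented matrix [u₁ | u₂ | w] and row-reduce.
Back-substitution yields (α₁, α₂) = (4, -3).

w = 4u₁ - 3u₂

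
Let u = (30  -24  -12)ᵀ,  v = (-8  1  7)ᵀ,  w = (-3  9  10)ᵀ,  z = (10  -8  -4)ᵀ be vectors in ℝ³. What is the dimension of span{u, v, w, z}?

Apply Gaussian elimination to the matrix whose rows are u, v, w, z.
Reduction leaves 3 leading entries, giving rank 3.
(With 4 elements in a 3-dimensional space the rank is at most 3.)

dim = 3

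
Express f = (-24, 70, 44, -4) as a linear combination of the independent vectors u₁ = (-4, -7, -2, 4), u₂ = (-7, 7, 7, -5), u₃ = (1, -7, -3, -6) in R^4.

Write f = c₁u₁ + … + c₃u₃ and equate components.
Row-reducing the augmented matrix gives the unique coefficients (c₁, c₂, c₃) = (-2, 4, -4).

f = -2u₁ + 4u₂ - 4u₃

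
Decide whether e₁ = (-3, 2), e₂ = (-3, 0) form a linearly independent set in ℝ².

linearly independent

Place the vectors as rows of a 2×2 matrix and reduce to echelon form.
The reduction yields 2 nonzero rows, so the rank is 2.
Since rank = 2 (the number of vectors), the set is linearly independent.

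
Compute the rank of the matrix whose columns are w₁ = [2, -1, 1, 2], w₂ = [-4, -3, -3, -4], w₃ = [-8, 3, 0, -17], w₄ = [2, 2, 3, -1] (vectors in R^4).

3

Put the 4×4 matrix [w₁|w₂|w₃|w₄] into echelon form.
Reduction leaves 3 leading entries, giving rank 3.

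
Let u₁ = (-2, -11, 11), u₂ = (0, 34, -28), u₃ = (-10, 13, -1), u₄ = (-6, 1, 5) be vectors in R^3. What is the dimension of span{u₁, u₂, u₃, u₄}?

dim = 2

Form the matrix with u₁, u₂, u₃, u₄ as columns and reduce.
There are 2 pivot columns, so rank = 2.
(With 4 elements in a 3-dimensional space the rank is at most 3.)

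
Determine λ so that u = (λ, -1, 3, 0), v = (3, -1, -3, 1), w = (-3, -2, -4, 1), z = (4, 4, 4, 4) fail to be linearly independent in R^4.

λ = -34

The set is linearly dependent precisely when det[u; v; w; z] = 0.
Expanding, det = -8*λ - 272.
Setting this to zero gives λ = -34.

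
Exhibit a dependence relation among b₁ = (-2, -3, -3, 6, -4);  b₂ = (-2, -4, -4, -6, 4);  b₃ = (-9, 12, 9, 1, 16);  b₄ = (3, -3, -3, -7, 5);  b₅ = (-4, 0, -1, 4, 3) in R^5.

3b₁ + b₃ + b₄ - 3b₅ = 0

Set up α₁b₁ + … + α₅b₅ = 0 and solve the homogeneous system.
One solution (up to scaling) is (3, 0, 1, 1, -3).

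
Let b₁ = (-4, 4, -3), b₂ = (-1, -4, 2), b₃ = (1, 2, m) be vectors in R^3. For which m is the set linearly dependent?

The set is linearly dependent precisely when det[b₁; b₂; b₃] = 0.
The determinant works out to 20*m + 18.
This vanishes exactly when m = -9/10.

m = -9/10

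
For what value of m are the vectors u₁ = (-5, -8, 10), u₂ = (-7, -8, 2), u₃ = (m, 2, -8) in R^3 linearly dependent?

The vectors are dependent exactly when the determinant of the matrix with rows u₁, u₂, u₃ vanishes.
Cofactor expansion gives det = 64*m + 8.
Setting this to zero gives m = -1/8.

m = -1/8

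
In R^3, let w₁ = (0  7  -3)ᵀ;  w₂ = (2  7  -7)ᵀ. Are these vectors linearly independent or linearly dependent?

Row-reduce the matrix whose columns are w₁, w₂.
The reduction yields 2 nonzero rows, so the rank is 2.
Since rank = 2 (the number of vectors), the set is linearly independent.

linearly independent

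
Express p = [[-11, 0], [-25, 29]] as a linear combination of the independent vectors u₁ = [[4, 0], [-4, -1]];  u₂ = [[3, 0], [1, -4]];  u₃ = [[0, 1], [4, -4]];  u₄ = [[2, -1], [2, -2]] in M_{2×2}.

Work in coordinates with respect to the standard basis {E₁₁, E₁₂, E₂₁, E₂₂}.
Set up the augmented matrix [u₁ | u₂ | u₃ | u₄ | p] and row-reduce.
The system has the unique solution (a₁, …, a₄) = (1, -3, -3, -3).

p = u₁ - 3u₂ - 3u₃ - 3u₄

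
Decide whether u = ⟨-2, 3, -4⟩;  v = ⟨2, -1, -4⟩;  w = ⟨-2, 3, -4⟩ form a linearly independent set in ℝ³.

Form the 3×3 matrix with these as columns; its determinant is 0.
A zero determinant means the columns are linearly dependent.
Indeed u - w = 0.

linearly dependent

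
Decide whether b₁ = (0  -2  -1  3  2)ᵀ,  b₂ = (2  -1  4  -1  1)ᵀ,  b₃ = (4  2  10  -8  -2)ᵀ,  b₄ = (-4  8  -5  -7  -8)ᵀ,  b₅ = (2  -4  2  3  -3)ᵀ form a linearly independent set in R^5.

Place the vectors as rows of a 5×5 matrix and reduce to echelon form.
The reduction yields 3 nonzero rows, so the rank is 3.
Since rank 3 < 5, the set is linearly dependent.

linearly dependent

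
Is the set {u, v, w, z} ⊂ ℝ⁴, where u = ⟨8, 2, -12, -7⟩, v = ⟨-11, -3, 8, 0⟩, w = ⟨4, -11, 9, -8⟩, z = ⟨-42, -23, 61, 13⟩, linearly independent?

Form the 4×4 matrix with these as columns; its determinant is 0.
A zero determinant means the columns are linearly dependent.

linearly dependent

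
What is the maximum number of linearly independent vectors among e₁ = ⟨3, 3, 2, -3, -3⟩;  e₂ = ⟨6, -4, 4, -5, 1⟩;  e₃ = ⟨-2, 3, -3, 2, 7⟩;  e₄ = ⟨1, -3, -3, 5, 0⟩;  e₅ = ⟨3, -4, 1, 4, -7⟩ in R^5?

5

Row-reduce the 5×5 matrix with these as rows.
Exactly 5 pivots survive; hence the rank is 5.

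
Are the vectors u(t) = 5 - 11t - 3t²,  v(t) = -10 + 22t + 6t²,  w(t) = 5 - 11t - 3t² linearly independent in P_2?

linearly dependent

Write each element as a coordinate vector in ℝ³ using {1, t, t²}.
Two of the vectors are equal, giving an immediate dependence.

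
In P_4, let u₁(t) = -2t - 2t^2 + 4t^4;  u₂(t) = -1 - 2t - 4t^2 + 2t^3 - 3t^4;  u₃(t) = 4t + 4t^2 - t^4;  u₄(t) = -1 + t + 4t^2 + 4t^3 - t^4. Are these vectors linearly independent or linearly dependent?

Write each element as a coordinate vector in ℝ⁵ using {1, t, …, t^4}.
Place the vectors as rows of a 4×5 matrix and reduce to echelon form.
The reduction yields 4 nonzero rows, so the rank is 4.
Since rank = 4 (the number of vectors), the set is linearly independent.

linearly independent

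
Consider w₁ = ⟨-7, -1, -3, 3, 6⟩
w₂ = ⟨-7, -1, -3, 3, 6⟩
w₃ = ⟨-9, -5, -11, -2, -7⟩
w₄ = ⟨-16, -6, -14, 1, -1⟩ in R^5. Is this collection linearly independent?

Two of the vectors are equal, giving an immediate dependence.

linearly dependent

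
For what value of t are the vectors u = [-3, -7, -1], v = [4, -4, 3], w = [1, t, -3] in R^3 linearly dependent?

t = 29

The set is linearly dependent precisely when det[u; v; w] = 0.
The determinant works out to 5*t - 145.
Solving 5*t - 145 = 0 yields t = 29.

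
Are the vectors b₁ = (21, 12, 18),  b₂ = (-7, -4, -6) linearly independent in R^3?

linearly dependent

One vector is a scalar multiple of another, so the set is dependent.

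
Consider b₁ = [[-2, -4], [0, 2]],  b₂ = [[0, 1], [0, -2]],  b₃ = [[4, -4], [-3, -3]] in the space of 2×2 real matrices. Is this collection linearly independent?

linearly independent

Take coordinates with respect to the standard basis {E₁₁, E₁₂, E₂₁, E₂₂}.
Place the vectors as rows of a 3×4 matrix and reduce to echelon form.
The reduction yields 3 nonzero rows, so the rank is 3.
Since rank = 3 (the number of vectors), the set is linearly independent.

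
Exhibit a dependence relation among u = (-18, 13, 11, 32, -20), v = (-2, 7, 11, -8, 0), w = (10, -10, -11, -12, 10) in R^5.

u + v + 2w = 0

Row-reduce the matrix with u, v, w as columns; the null space gives the coefficients.
One solution (up to scaling) is (1, 1, 2).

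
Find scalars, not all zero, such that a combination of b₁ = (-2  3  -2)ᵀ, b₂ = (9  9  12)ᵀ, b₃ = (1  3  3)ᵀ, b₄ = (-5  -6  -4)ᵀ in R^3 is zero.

b₁ + b₂ - 2b₃ + b₄ = 0

Solve the homogeneous system with b₁, b₂, b₃, b₄ as columns by row-reducing the coefficient matrix.
One solution (up to scaling) is (1, 1, -2, 1).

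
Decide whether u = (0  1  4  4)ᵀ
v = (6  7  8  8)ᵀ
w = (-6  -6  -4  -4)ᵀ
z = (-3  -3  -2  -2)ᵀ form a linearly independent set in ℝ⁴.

Form the 4×4 matrix with these as columns; its determinant is 0.
A zero determinant means the columns are linearly dependent.
Indeed u - v - w = 0.

linearly dependent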